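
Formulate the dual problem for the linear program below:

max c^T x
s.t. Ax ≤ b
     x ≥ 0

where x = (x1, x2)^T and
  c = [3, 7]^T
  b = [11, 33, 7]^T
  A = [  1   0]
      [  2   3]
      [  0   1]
Minimize: z = 11y1 + 33y2 + 7y3

Subject to:
  C1: -y1 - 2y2 ≤ -3
  C2: -3y2 - y3 ≤ -7
  y1, y2, y3 ≥ 0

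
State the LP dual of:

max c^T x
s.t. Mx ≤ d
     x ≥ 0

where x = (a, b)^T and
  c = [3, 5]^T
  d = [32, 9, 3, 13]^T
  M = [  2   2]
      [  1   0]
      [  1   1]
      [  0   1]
Minimize: z = 32y1 + 9y2 + 3y3 + 13y4

Subject to:
  C1: -2y1 - y2 - y3 ≤ -3
  C2: -2y1 - y3 - y4 ≤ -5
  y1, y2, y3, y4 ≥ 0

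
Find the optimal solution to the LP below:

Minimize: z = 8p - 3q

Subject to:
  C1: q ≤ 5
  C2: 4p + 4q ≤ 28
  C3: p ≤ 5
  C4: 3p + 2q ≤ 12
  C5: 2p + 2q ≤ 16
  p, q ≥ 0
Each vertex is the intersection of two constraint boundaries that also satisfies all remaining constraints:
  p = 0 and q = 0 → (0, 0)
  3p + 2q = 12 and q = 0 → (4, 0)
  q = 5 and 3p + 2q = 12 → (0.6667, 5)
  q = 5 and p = 0 → (0, 5)

Evaluating z = 8p - 3q at each vertex:
  (0, 0): z = 0
  (4, 0): z = 32
  (0.6667, 5): z = -9.667
  (0, 5): z = -15

The minimum is at (0, 5) with z = -15.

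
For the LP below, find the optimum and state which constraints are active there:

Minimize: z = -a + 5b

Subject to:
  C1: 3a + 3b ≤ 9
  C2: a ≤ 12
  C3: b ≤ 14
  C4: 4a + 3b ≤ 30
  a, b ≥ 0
Optimal: a = 3, b = 0
Slack at optimum:
  C1: slack = 0 (binding)
  C2: slack = 9
  C3: slack = 14
  C4: slack = 18
  a ≥ 0: a = 3
  b ≥ 0: b = 0 (binding)
Binding constraints: C1, b ≥ 0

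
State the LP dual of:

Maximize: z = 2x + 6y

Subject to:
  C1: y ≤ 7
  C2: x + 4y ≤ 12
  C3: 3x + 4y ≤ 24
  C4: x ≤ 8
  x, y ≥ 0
Minimize: z = 7y1 + 12y2 + 24y3 + 8y4

Subject to:
  C1: -y2 - 3y3 - y4 ≤ -2
  C2: -y1 - 4y2 - 4y3 ≤ -6
  y1, y2, y3, y4 ≥ 0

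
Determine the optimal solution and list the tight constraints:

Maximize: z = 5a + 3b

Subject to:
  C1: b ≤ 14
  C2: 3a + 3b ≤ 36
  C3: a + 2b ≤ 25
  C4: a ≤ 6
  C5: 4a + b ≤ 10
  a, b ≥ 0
Optimal: a = 0, b = 10
Slack at optimum:
  C1: slack = 4
  C2: slack = 6
  C3: slack = 5
  C4: slack = 6
  C5: slack = 0 (binding)
  a ≥ 0: a = 0 (binding)
  b ≥ 0: b = 10
Binding constraints: C5, a ≥ 0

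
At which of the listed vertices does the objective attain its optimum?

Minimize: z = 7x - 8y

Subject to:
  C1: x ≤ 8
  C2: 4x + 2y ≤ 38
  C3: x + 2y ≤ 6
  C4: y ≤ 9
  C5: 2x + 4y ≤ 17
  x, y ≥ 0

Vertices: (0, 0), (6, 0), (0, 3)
Evaluating z = 7x - 8y at each vertex:
  (0, 0): z = 0
  (6, 0): z = 42
  (0, 3): z = -24

The smallest value is z = -24, attained at (0, 3).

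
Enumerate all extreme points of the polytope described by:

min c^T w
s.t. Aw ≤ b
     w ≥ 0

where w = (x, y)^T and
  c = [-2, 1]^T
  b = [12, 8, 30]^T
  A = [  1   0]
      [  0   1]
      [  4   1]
Each vertex is the intersection of two constraint boundaries that also satisfies all remaining constraints:
  x = 0 and y = 0 → (0, 0)
  4x + y = 30 and y = 0 → (7.5, 0)
  y = 8 and 4x + y = 30 → (5.5, 8)
  y = 8 and x = 0 → (0, 8)

Vertices: (0, 0), (7.5, 0), (5.5, 8), (0, 8)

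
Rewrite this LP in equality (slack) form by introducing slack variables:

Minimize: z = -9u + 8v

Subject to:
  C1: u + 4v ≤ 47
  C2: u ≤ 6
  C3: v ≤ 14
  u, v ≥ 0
min z = -9u + 8v

s.t.
  u + 4v + s1 = 47
  u + s2 = 6
  v + s3 = 14
  u, v, s1, s2, s3 ≥ 0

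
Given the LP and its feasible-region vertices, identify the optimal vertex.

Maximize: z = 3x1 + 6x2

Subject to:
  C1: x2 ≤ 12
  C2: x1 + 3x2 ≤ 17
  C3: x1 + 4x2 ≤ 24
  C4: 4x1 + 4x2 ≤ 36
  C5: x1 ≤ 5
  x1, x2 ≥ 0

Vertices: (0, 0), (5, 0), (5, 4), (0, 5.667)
Evaluating z = 3x1 + 6x2 at each vertex:
  (0, 0): z = 0
  (5, 0): z = 15
  (5, 4): z = 39
  (0, 5.667): z = 34

The largest value is z = 39, attained at (5, 4).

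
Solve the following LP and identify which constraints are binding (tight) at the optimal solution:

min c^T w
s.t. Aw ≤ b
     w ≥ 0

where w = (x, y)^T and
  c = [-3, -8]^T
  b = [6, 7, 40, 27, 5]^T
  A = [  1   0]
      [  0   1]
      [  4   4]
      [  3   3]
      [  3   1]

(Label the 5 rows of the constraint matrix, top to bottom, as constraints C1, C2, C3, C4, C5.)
Optimal: x = 0, y = 5
Binding: C5, x ≥ 0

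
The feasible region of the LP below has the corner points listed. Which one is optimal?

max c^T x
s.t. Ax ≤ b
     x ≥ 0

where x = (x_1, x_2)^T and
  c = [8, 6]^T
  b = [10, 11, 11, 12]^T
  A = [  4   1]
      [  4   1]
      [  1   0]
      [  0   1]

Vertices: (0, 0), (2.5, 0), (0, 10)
Evaluating z = 8x_1 + 6x_2 at each vertex:
  (0, 0): z = 0
  (2.5, 0): z = 20
  (0, 10): z = 60

The largest value is z = 60, attained at (0, 10).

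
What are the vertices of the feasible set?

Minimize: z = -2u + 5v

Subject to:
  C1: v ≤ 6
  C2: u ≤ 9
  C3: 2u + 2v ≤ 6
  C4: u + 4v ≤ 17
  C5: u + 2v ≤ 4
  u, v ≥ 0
Each vertex is the intersection of two constraint boundaries that also satisfies all remaining constraints:
  u = 0 and v = 0 → (0, 0)
  2u + 2v = 6 and v = 0 → (3, 0)
  2u + 2v = 6 and u + 2v = 4 → (2, 1)
  u + 2v = 4 and u = 0 → (0, 2)

Vertices: (0, 0), (3, 0), (2, 1), (0, 2)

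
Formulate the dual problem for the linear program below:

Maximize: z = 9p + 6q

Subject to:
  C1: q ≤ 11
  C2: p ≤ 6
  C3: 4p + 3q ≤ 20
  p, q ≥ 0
Minimize: z = 11y1 + 6y2 + 20y3

Subject to:
  C1: -y2 - 4y3 ≤ -9
  C2: -y1 - 3y3 ≤ -6
  y1, y2, y3 ≥ 0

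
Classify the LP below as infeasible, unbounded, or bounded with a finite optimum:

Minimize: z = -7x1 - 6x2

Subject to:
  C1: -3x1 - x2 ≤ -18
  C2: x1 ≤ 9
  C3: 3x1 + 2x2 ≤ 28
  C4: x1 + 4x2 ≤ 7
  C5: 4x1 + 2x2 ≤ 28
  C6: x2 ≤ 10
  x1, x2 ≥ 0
The point (7, 0) satisfies every constraint, so the LP is feasible; the constraints give x1 ≤ 9 and x2 ≤ 10, which with x1, x2 ≥ 0 keep the feasible region inside a bounded box. A feasible, bounded LP attains a finite optimum at a vertex.

Evaluating z = -7x1 - 6x2 at each vertex:
  (6, 0): z = -42
  (7, 0): z = -49
  (5.909, 0.2727): z = -43

The LP has an optimal solution: (7, 0) with z = -49.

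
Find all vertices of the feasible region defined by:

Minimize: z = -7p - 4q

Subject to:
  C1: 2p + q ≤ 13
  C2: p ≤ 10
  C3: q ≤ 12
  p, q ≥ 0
Each vertex is the intersection of two constraint boundaries that also satisfies all remaining constraints:
  p = 0 and q = 0 → (0, 0)
  2p + q = 13 and q = 0 → (6.5, 0)
  2p + q = 13 and q = 12 → (0.5, 12)
  q = 12 and p = 0 → (0, 12)

Vertices: (0, 0), (6.5, 0), (0.5, 12), (0, 12)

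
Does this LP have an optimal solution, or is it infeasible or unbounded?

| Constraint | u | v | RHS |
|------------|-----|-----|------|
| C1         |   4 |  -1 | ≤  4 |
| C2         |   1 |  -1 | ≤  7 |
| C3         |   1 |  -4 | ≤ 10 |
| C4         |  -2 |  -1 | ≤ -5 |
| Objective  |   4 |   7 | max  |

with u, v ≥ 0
Feasible point: (1, 3) satisfies every constraint, so the LP is feasible.
Direction d = (0, 1): for each constraint row a, a·d ≤ 0 —
  (4)(0) + (-1)(1) = -1 ≤ 0
  (1)(0) + (-1)(1) = -1 ≤ 0
  (1)(0) + (-4)(1) = -4 ≤ 0
  (-2)(0) + (-1)(1) = -1 ≤ 0
and d ≥ 0, so (1, 3) + t·d stays feasible for every t ≥ 0. Along this ray z = 4u + 7v changes by 7 per unit t, so z → +∞.

Unbounded: there is a feasible ray along which z → +∞.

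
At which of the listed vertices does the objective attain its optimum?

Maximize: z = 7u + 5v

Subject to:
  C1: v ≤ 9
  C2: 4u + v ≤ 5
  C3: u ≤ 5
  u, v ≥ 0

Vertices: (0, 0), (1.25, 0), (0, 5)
Evaluating z = 7u + 5v at each vertex:
  (0, 0): z = 0
  (1.25, 0): z = 8.75
  (0, 5): z = 25

The largest value is z = 25, attained at (0, 5).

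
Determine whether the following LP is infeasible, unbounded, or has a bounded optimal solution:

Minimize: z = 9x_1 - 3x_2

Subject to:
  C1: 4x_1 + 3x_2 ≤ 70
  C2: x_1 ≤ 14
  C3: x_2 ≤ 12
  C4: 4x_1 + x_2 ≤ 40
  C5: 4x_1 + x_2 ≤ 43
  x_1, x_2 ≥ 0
The point (0, 12) satisfies every constraint, so the LP is feasible; the constraints give x_1 ≤ 14 and x_2 ≤ 12, which with x_1, x_2 ≥ 0 keep the feasible region inside a bounded box. A feasible, bounded LP attains a finite optimum at a vertex.

Feasible with finite optimum z* = -36 at (0, 12).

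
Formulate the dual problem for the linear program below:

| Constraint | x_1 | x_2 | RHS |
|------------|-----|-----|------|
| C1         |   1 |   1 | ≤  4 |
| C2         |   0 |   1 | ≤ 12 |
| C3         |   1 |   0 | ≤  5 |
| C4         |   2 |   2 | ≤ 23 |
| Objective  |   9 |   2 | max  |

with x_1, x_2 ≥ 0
Minimize: z = 4y1 + 12y2 + 5y3 + 23y4

Subject to:
  C1: -y1 - y3 - 2y4 ≤ -9
  C2: -y1 - y2 - 2y4 ≤ -2
  y1, y2, y3, y4 ≥ 0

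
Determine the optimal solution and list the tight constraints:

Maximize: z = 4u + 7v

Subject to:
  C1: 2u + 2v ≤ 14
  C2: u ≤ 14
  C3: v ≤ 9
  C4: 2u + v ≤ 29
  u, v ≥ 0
Optimal: u = 0, v = 7
Slack at optimum:
  C1: slack = 0 (binding)
  C2: slack = 14
  C3: slack = 2
  C4: slack = 22
  u ≥ 0: u = 0 (binding)
  v ≥ 0: v = 7
Binding constraints: C1, u ≥ 0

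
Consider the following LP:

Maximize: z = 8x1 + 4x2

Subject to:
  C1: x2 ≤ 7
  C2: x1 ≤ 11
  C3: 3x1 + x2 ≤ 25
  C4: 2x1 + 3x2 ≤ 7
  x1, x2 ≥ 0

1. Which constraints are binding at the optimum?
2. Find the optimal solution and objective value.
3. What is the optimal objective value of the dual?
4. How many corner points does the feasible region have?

1. C4, x2 ≥ 0
2. x1 = 3.5, x2 = 0, z = 28
3. 28 (by strong duality, equal to the primal optimum)
4. 3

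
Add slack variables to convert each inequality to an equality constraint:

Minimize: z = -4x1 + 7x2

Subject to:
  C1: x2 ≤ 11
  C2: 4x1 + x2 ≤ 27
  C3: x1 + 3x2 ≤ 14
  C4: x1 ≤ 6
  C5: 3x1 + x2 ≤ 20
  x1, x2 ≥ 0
min z = -4x1 + 7x2

s.t.
  x2 + s1 = 11
  4x1 + x2 + s2 = 27
  x1 + 3x2 + s3 = 14
  x1 + s4 = 6
  3x1 + x2 + s5 = 20
  x1, x2, s1, s2, s3, s4, s5 ≥ 0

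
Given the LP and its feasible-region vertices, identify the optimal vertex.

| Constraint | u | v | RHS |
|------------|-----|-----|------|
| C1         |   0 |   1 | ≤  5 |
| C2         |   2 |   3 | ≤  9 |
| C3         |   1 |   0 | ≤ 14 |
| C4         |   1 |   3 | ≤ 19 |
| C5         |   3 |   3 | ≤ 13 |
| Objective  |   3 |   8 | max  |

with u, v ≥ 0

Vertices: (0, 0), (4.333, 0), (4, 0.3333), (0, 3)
Evaluating z = 3u + 8v at each vertex:
  (0, 0): z = 0
  (4.333, 0): z = 13
  (4, 0.3333): z = 14.67
  (0, 3): z = 24

The largest value is z = 24, attained at (0, 3).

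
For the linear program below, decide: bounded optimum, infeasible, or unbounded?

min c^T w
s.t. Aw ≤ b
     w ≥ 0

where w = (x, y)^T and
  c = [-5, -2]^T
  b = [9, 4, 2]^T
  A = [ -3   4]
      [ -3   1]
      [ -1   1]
Feasible point: (0, 0) satisfies every constraint, so the LP is feasible.
Direction d = (1, 0): for each constraint row a, a·d ≤ 0 —
  (-3)(1) + (4)(0) = -3 ≤ 0
  (-3)(1) + (1)(0) = -3 ≤ 0
  (-1)(1) + (1)(0) = -1 ≤ 0
and d ≥ 0, so (0, 0) + t·d stays feasible for every t ≥ 0. Along this ray z = -5x - 2y changes by -5 per unit t, so z → −∞.

Unbounded — the objective can decrease without bound over the feasible region.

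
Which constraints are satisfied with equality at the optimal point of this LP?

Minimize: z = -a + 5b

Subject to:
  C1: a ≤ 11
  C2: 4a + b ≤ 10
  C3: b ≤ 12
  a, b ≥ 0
Optimal: a = 2.5, b = 0
Slack at optimum:
  C1: slack = 8.5
  C2: slack = 0 (binding)
  C3: slack = 12
  a ≥ 0: a = 2.5
  b ≥ 0: b = 0 (binding)
Binding constraints: C2, b ≥ 0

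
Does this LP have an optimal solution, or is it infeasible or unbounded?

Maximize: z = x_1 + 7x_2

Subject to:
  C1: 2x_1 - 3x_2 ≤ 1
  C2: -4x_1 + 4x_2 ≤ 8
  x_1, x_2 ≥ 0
Feasible point: (0, 0) satisfies every constraint, so the LP is feasible.
Direction d = (1, 1): for each constraint row a, a·d ≤ 0 —
  (2)(1) + (-3)(1) = -1 ≤ 0
  (-4)(1) + (4)(1) = 0 ≤ 0
and d ≥ 0, so (0, 0) + t·d stays feasible for every t ≥ 0. Along this ray z = x_1 + 7x_2 changes by 8 per unit t, so z → +∞.

Unbounded: there is a feasible ray along which z → +∞.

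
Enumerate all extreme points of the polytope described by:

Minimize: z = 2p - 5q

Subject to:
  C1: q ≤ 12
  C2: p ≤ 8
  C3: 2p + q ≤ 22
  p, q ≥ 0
Each vertex is the intersection of two constraint boundaries that also satisfies all remaining constraints:
  p = 0 and q = 0 → (0, 0)
  p = 8 and q = 0 → (8, 0)
  p = 8 and 2p + q = 22 → (8, 6)
  q = 12 and 2p + q = 22 → (5, 12)
  q = 12 and p = 0 → (0, 12)

Vertices: (0, 0), (8, 0), (8, 6), (5, 12), (0, 12)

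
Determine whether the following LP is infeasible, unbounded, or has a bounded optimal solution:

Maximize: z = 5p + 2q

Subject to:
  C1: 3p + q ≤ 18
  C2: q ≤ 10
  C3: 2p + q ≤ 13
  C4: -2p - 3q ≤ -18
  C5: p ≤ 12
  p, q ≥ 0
The point (5, 3) satisfies every constraint, so the LP is feasible; the constraints give p ≤ 12 and q ≤ 10, which with p, q ≥ 0 keep the feasible region inside a bounded box. A feasible, bounded LP attains a finite optimum at a vertex.

The LP has an optimal solution: (5, 3) with z = 31.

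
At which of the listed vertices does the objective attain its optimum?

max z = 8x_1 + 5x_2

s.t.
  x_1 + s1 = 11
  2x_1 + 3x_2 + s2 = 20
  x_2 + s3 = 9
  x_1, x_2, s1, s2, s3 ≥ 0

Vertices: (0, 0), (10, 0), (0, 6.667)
Evaluating z = 8x_1 + 5x_2 at each vertex:
  (0, 0): z = 0
  (10, 0): z = 80
  (0, 6.667): z = 33.33

The largest value is z = 80, attained at (10, 0).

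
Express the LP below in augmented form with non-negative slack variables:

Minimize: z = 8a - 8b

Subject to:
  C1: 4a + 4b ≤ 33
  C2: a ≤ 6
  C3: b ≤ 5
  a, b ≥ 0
min z = 8a - 8b

s.t.
  4a + 4b + s1 = 33
  a + s2 = 6
  b + s3 = 5
  a, b, s1, s2, s3 ≥ 0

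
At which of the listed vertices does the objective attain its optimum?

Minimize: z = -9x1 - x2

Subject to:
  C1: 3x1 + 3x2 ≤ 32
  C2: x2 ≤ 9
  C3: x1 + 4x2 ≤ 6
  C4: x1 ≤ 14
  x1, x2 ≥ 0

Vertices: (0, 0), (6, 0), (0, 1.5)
Evaluating z = -9x1 - x2 at each vertex:
  (0, 0): z = 0
  (6, 0): z = -54
  (0, 1.5): z = -1.5

The smallest value is z = -54, attained at (6, 0).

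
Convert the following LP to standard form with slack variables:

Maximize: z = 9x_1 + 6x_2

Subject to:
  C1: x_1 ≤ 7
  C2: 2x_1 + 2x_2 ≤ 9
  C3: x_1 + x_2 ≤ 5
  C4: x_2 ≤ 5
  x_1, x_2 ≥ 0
max z = 9x_1 + 6x_2

s.t.
  x_1 + s1 = 7
  2x_1 + 2x_2 + s2 = 9
  x_1 + x_2 + s3 = 5
  x_2 + s4 = 5
  x_1, x_2, s1, s2, s3, s4 ≥ 0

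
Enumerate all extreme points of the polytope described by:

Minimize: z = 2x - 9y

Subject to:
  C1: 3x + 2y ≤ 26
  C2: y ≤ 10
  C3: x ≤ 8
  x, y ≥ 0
Each vertex is the intersection of two constraint boundaries that also satisfies all remaining constraints:
  x = 0 and y = 0 → (0, 0)
  x = 8 and y = 0 → (8, 0)
  3x + 2y = 26 and x = 8 → (8, 1)
  3x + 2y = 26 and y = 10 → (2, 10)
  y = 10 and x = 0 → (0, 10)

Vertices: (0, 0), (8, 0), (8, 1), (2, 10), (0, 10)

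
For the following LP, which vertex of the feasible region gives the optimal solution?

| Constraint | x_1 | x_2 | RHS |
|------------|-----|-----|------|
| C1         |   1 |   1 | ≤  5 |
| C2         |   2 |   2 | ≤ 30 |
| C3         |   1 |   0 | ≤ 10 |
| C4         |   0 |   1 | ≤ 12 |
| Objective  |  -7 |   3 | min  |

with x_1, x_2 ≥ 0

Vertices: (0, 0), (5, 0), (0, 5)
Evaluating z = -7x_1 + 3x_2 at each vertex:
  (0, 0): z = 0
  (5, 0): z = -35
  (0, 5): z = 15

The smallest value is z = -35, attained at (5, 0).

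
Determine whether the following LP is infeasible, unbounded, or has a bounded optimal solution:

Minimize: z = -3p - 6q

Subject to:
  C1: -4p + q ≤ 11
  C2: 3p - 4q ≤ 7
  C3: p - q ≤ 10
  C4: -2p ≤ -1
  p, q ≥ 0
Feasible point: (1, 0) satisfies every constraint, so the LP is feasible.
Direction d = (1, 1): for each constraint row a, a·d ≤ 0 —
  (-4)(1) + (1)(1) = -3 ≤ 0
  (3)(1) + (-4)(1) = -1 ≤ 0
  (1)(1) + (-1)(1) = 0 ≤ 0
  (-2)(1) + (0)(1) = -2 ≤ 0
and d ≥ 0, so (1, 0) + t·d stays feasible for every t ≥ 0. Along this ray z = -3p - 6q changes by -9 per unit t, so z → −∞.

Unbounded: there is a feasible ray along which z → −∞.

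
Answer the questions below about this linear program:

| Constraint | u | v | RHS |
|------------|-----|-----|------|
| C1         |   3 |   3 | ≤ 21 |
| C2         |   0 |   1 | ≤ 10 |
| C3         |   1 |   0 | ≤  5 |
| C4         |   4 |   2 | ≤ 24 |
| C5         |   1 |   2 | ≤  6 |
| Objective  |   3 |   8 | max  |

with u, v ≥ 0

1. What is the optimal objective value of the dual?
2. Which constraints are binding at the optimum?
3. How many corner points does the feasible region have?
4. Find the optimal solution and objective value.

1. 24 (by strong duality, equal to the primal optimum)
2. C5, u ≥ 0
3. 4
4. u = 0, v = 3, z = 24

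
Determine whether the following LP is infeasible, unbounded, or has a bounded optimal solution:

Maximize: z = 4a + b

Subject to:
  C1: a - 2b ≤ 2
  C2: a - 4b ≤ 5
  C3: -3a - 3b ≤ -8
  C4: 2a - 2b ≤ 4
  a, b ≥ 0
Feasible point: (0, 3) satisfies every constraint, so the LP is feasible.
Direction d = (0, 1): for each constraint row a, a·d ≤ 0 —
  (1)(0) + (-2)(1) = -2 ≤ 0
  (1)(0) + (-4)(1) = -4 ≤ 0
  (-3)(0) + (-3)(1) = -3 ≤ 0
  (2)(0) + (-2)(1) = -2 ≤ 0
and d ≥ 0, so (0, 3) + t·d stays feasible for every t ≥ 0. Along this ray z = 4a + b changes by 1 per unit t, so z → +∞.

Unbounded — the objective can increase without bound over the feasible region.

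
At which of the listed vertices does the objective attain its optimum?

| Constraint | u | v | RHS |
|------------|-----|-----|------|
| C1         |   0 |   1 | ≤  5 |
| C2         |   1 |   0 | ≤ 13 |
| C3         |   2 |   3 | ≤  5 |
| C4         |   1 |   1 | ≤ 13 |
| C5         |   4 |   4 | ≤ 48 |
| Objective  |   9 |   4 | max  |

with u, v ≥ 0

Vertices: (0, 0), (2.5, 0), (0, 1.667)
Evaluating z = 9u + 4v at each vertex:
  (0, 0): z = 0
  (2.5, 0): z = 22.5
  (0, 1.667): z = 6.667

The largest value is z = 22.5, attained at (2.5, 0).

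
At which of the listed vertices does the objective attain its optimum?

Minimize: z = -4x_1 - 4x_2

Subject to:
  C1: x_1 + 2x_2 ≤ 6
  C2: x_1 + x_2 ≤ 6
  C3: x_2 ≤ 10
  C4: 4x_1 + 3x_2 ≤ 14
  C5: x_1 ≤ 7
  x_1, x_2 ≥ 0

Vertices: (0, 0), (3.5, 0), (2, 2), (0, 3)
Evaluating z = -4x_1 - 4x_2 at each vertex:
  (0, 0): z = 0
  (3.5, 0): z = -14
  (2, 2): z = -16
  (0, 3): z = -12

The smallest value is z = -16, attained at (2, 2).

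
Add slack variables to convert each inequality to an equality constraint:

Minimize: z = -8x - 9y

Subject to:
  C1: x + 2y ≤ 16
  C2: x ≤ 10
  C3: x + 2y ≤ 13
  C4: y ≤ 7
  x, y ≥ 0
min z = -8x - 9y

s.t.
  x + 2y + s1 = 16
  x + s2 = 10
  x + 2y + s3 = 13
  y + s4 = 7
  x, y, s1, s2, s3, s4 ≥ 0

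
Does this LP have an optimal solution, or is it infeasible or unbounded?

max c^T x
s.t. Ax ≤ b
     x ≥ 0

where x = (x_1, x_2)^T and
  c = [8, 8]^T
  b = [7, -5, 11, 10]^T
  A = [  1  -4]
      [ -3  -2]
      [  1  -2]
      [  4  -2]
Feasible point: (1, 1) satisfies every constraint, so the LP is feasible.
Direction d = (0, 1): for each constraint row a, a·d ≤ 0 —
  (1)(0) + (-4)(1) = -4 ≤ 0
  (-3)(0) + (-2)(1) = -2 ≤ 0
  (1)(0) + (-2)(1) = -2 ≤ 0
  (4)(0) + (-2)(1) = -2 ≤ 0
and d ≥ 0, so (1, 1) + t·d stays feasible for every t ≥ 0. Along this ray z = 8x_1 + 8x_2 changes by 8 per unit t, so z → +∞.

The LP is unbounded; z can be made arbitrarily large.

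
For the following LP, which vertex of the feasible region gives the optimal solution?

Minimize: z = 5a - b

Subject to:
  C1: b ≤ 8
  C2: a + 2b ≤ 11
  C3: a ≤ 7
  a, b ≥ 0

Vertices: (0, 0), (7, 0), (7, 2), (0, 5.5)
Evaluating z = 5a - b at each vertex:
  (0, 0): z = 0
  (7, 0): z = 35
  (7, 2): z = 33
  (0, 5.5): z = -5.5

The smallest value is z = -5.5, attained at (0, 5.5).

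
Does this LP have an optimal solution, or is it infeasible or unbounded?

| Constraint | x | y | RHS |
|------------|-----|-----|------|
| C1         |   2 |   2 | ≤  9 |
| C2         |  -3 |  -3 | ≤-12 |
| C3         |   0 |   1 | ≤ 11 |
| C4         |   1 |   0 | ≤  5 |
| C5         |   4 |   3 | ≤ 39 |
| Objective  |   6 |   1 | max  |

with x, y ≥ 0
The point (4.5, 0) satisfies every constraint, so the LP is feasible; the constraints give x ≤ 5 and y ≤ 11, which with x, y ≥ 0 keep the feasible region inside a bounded box. A feasible, bounded LP attains a finite optimum at a vertex.

Feasible with finite optimum z* = 27 at (4.5, 0).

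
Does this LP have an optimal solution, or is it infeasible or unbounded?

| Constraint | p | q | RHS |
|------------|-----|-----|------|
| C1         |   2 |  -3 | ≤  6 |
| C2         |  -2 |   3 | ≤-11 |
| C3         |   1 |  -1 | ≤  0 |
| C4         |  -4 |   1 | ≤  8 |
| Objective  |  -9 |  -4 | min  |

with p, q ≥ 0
C1 requires 2p - 3q ≤ 6, while C2 (-2p + 3q ≤ -11) is equivalent to 2p - 3q ≥ 11. Together they would need 11 ≤ 2p - 3q ≤ 6, which is impossible since 11 > 6. No point satisfies all constraints.

Infeasible: no point satisfies all constraints simultaneously.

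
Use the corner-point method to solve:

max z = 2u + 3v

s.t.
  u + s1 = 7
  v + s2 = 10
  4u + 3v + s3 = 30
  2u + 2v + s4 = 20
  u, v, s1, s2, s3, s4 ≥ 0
Each vertex is the intersection of two constraint boundaries that also satisfies all remaining constraints:
  u = 0 and v = 0 → (0, 0)
  u = 7 and v = 0 → (7, 0)
  u = 7 and 4u + 3v = 30 → (7, 0.6667)
  v = 10 and 4u + 3v = 30 → (0, 10)

Evaluating z = 2u + 3v at each vertex:
  (0, 0): z = 0
  (7, 0): z = 14
  (7, 0.6667): z = 16
  (0, 10): z = 30

The maximum is at (0, 10) with z = 30.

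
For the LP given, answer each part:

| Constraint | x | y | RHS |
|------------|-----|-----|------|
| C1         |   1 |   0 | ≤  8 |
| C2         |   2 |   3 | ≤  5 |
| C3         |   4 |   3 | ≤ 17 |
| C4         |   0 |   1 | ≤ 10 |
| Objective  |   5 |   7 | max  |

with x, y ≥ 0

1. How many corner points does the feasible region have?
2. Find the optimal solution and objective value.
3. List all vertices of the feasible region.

1. 3
2. x = 2.5, y = 0, z = 12.5
3. (0, 0), (2.5, 0), (0, 1.667)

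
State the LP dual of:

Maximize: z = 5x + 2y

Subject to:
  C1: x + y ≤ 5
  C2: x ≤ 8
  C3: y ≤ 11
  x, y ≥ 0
Minimize: z = 5y1 + 8y2 + 11y3

Subject to:
  C1: -y1 - y2 ≤ -5
  C2: -y1 - y3 ≤ -2
  y1, y2, y3 ≥ 0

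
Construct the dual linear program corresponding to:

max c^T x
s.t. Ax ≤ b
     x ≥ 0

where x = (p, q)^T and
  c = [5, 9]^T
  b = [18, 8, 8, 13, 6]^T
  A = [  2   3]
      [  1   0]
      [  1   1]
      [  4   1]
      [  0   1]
Minimize: z = 18y1 + 8y2 + 8y3 + 13y4 + 6y5

Subject to:
  C1: -2y1 - y2 - y3 - 4y4 ≤ -5
  C2: -3y1 - y3 - y4 - y5 ≤ -9
  y1, y2, y3, y4, y5 ≥ 0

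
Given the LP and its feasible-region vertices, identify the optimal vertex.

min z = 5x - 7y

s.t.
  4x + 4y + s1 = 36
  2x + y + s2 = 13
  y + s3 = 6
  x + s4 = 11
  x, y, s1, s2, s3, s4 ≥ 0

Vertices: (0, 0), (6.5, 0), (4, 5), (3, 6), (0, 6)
Evaluating z = 5x - 7y at each vertex:
  (0, 0): z = 0
  (6.5, 0): z = 32.5
  (4, 5): z = -15
  (3, 6): z = -27
  (0, 6): z = -42

The smallest value is z = -42, attained at (0, 6).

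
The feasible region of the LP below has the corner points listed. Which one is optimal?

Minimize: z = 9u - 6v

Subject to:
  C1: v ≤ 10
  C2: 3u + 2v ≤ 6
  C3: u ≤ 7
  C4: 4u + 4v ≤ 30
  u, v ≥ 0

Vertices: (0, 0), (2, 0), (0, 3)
Evaluating z = 9u - 6v at each vertex:
  (0, 0): z = 0
  (2, 0): z = 18
  (0, 3): z = -18

The smallest value is z = -18, attained at (0, 3).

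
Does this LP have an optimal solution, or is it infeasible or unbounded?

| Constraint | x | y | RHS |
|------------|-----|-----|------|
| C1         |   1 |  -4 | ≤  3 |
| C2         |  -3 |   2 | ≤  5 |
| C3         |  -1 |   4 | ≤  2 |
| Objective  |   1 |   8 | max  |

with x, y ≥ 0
Feasible point: (0, 0) satisfies every constraint, so the LP is feasible.
Direction d = (4, 1): for each constraint row a, a·d ≤ 0 —
  (1)(4) + (-4)(1) = 0 ≤ 0
  (-3)(4) + (2)(1) = -10 ≤ 0
  (-1)(4) + (4)(1) = 0 ≤ 0
and d ≥ 0, so (0, 0) + t·d stays feasible for every t ≥ 0. Along this ray z = x + 8y changes by 12 per unit t, so z → +∞.

Unbounded: there is a feasible ray along which z → +∞.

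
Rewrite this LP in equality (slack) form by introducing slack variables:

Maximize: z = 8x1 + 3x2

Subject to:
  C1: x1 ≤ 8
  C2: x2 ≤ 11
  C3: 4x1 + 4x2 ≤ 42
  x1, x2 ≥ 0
max z = 8x1 + 3x2

s.t.
  x1 + s1 = 8
  x2 + s2 = 11
  4x1 + 4x2 + s3 = 42
  x1, x2, s1, s2, s3 ≥ 0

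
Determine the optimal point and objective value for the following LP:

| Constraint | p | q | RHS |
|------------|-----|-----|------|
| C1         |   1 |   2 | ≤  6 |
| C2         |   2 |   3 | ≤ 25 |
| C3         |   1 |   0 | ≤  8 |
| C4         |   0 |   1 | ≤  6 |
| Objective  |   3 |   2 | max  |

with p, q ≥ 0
Each vertex is the intersection of two constraint boundaries that also satisfies all remaining constraints:
  p = 0 and q = 0 → (0, 0)
  p + 2q = 6 and q = 0 → (6, 0)
  p + 2q = 6 and p = 0 → (0, 3)

Evaluating z = 3p + 2q at each vertex:
  (0, 0): z = 0
  (6, 0): z = 18
  (0, 3): z = 6

The maximum is at (6, 0) with z = 18.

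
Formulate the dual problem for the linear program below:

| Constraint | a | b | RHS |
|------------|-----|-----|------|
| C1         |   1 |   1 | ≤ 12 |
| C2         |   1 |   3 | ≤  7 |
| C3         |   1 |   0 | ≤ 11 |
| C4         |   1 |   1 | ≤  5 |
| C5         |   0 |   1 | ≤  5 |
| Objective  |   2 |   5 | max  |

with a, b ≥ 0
Minimize: z = 12y1 + 7y2 + 11y3 + 5y4 + 5y5

Subject to:
  C1: -y1 - y2 - y3 - y4 ≤ -2
  C2: -y1 - 3y2 - y4 - y5 ≤ -5
  y1, y2, y3, y4, y5 ≥ 0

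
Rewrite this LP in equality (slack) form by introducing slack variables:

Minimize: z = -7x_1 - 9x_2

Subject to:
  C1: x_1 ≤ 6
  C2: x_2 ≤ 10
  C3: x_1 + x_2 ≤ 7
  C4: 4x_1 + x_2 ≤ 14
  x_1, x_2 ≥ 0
min z = -7x_1 - 9x_2

s.t.
  x_1 + s1 = 6
  x_2 + s2 = 10
  x_1 + x_2 + s3 = 7
  4x_1 + x_2 + s4 = 14
  x_1, x_2, s1, s2, s3, s4 ≥ 0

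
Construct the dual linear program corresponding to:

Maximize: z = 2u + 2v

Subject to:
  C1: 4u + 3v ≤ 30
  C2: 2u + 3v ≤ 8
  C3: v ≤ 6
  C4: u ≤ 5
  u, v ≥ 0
Minimize: z = 30y1 + 8y2 + 6y3 + 5y4

Subject to:
  C1: -4y1 - 2y2 - y4 ≤ -2
  C2: -3y1 - 3y2 - y3 ≤ -2
  y1, y2, y3, y4 ≥ 0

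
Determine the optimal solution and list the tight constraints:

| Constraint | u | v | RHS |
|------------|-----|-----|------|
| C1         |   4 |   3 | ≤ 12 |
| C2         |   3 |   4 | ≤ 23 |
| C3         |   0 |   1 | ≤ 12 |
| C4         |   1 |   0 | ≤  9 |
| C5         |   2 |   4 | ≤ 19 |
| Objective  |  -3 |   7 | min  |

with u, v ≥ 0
Optimal: u = 3, v = 0
Binding: C1, v ≥ 0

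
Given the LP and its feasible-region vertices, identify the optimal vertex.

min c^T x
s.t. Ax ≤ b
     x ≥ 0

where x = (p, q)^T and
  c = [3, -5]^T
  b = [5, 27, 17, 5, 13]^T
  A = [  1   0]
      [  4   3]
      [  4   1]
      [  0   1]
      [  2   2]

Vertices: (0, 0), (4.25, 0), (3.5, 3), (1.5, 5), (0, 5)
Evaluating z = 3p - 5q at each vertex:
  (0, 0): z = 0
  (4.25, 0): z = 12.75
  (3.5, 3): z = -4.5
  (1.5, 5): z = -20.5
  (0, 5): z = -25

The smallest value is z = -25, attained at (0, 5).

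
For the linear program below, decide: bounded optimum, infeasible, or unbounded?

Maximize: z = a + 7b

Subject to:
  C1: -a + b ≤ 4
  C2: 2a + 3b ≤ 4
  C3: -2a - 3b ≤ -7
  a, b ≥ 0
C2 requires 2a + 3b ≤ 4, while C3 (-2a - 3b ≤ -7) is equivalent to 2a + 3b ≥ 7. Together they would need 7 ≤ 2a + 3b ≤ 4, which is impossible since 7 > 4. No point satisfies all constraints.

The feasible region is empty; the LP is infeasible.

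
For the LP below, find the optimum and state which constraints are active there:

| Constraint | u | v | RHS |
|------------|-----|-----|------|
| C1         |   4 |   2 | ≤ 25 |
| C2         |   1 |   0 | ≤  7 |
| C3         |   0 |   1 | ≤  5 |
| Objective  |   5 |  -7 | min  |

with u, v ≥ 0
Optimal: u = 0, v = 5
Slack at optimum:
  C1: slack = 15
  C2: slack = 7
  C3: slack = 0 (binding)
  u ≥ 0: u = 0 (binding)
  v ≥ 0: v = 5
Binding constraints: C3, u ≥ 0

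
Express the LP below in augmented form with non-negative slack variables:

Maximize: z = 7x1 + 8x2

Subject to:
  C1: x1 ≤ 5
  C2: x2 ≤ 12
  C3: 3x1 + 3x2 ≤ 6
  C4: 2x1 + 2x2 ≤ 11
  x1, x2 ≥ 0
max z = 7x1 + 8x2

s.t.
  x1 + s1 = 5
  x2 + s2 = 12
  3x1 + 3x2 + s3 = 6
  2x1 + 2x2 + s4 = 11
  x1, x2, s1, s2, s3, s4 ≥ 0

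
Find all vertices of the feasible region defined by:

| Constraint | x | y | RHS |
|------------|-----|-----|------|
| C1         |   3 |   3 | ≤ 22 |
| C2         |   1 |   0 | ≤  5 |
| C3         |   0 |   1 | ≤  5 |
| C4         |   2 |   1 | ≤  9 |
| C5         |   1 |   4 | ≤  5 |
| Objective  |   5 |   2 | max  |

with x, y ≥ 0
Each vertex is the intersection of two constraint boundaries that also satisfies all remaining constraints:
  x = 0 and y = 0 → (0, 0)
  2x + y = 9 and y = 0 → (4.5, 0)
  2x + y = 9 and x + 4y = 5 → (4.429, 0.1429)
  x + 4y = 5 and x = 0 → (0, 1.25)

Vertices: (0, 0), (4.5, 0), (4.429, 0.1429), (0, 1.25)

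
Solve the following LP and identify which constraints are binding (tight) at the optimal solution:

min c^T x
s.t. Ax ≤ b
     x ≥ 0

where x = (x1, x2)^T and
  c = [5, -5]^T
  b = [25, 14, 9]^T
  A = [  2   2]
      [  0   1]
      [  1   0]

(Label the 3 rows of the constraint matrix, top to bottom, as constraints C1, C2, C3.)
Optimal: x1 = 0, x2 = 12.5
Binding: C1, x1 ≥ 0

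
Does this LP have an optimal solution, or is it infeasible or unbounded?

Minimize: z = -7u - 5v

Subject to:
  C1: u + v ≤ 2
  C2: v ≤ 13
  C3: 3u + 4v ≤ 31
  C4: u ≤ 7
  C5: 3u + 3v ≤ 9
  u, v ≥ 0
The point (2, 0) satisfies every constraint, so the LP is feasible; the constraints give u ≤ 7 and v ≤ 13, which with u, v ≥ 0 keep the feasible region inside a bounded box. A feasible, bounded LP attains a finite optimum at a vertex.

Bounded optimum: z* = -14 at (2, 0).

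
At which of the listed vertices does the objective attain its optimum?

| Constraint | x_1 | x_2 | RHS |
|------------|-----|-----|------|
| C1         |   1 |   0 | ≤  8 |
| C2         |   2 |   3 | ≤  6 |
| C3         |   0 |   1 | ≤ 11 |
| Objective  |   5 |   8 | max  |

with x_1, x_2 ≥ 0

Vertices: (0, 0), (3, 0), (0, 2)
(0, 2) with z = 16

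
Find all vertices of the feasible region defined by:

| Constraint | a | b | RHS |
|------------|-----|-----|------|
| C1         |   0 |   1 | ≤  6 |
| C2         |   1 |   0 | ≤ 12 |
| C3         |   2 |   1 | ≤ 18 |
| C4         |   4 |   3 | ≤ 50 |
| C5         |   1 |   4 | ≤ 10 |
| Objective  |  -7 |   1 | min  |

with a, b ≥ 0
Each vertex is the intersection of two constraint boundaries that also satisfies all remaining constraints:
  a = 0 and b = 0 → (0, 0)
  2a + b = 18 and b = 0 → (9, 0)
  2a + b = 18 and a + 4b = 10 → (8.857, 0.2857)
  a + 4b = 10 and a = 0 → (0, 2.5)

Vertices: (0, 0), (9, 0), (8.857, 0.2857), (0, 2.5)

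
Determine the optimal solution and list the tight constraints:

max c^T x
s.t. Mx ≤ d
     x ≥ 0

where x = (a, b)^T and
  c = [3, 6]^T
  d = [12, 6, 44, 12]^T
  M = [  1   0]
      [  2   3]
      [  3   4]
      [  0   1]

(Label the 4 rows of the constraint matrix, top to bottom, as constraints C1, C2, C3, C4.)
Optimal: a = 0, b = 2
Binding: C2, a ≥ 0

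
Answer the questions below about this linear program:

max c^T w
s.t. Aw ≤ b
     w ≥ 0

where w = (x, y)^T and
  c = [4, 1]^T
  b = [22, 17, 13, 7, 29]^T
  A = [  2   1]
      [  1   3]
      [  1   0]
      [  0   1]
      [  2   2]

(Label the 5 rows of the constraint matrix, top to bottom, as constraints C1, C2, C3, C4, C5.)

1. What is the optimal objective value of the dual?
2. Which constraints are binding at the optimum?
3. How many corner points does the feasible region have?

1. 44 (by strong duality, equal to the primal optimum)
2. C1, y ≥ 0
3. 4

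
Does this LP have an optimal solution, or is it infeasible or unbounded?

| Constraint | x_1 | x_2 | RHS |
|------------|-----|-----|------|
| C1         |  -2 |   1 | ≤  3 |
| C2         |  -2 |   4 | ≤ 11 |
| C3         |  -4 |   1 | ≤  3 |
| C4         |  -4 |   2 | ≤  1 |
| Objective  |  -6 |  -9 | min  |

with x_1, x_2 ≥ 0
Feasible point: (0, 0) satisfies every constraint, so the LP is feasible.
Direction d = (1, 0): for each constraint row a, a·d ≤ 0 —
  (-2)(1) + (1)(0) = -2 ≤ 0
  (-2)(1) + (4)(0) = -2 ≤ 0
  (-4)(1) + (1)(0) = -4 ≤ 0
  (-4)(1) + (2)(0) = -4 ≤ 0
and d ≥ 0, so (0, 0) + t·d stays feasible for every t ≥ 0. Along this ray z = -6x_1 - 9x_2 changes by -6 per unit t, so z → −∞.

Unbounded: there is a feasible ray along which z → −∞.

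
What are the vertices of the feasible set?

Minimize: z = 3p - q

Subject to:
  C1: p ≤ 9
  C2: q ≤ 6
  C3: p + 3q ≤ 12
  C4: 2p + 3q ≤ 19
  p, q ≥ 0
Each vertex is the intersection of two constraint boundaries that also satisfies all remaining constraints:
  p = 0 and q = 0 → (0, 0)
  p = 9 and q = 0 → (9, 0)
  p = 9 and 2p + 3q = 19 → (9, 0.3333)
  p + 3q = 12 and 2p + 3q = 19 → (7, 1.667)
  p + 3q = 12 and p = 0 → (0, 4)

Vertices: (0, 0), (9, 0), (9, 0.3333), (7, 1.667), (0, 4)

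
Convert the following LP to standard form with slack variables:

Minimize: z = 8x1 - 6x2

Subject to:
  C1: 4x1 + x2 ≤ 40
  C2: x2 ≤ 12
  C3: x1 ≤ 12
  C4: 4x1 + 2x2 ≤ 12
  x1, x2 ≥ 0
min z = 8x1 - 6x2

s.t.
  4x1 + x2 + s1 = 40
  x2 + s2 = 12
  x1 + s3 = 12
  4x1 + 2x2 + s4 = 12
  x1, x2, s1, s2, s3, s4 ≥ 0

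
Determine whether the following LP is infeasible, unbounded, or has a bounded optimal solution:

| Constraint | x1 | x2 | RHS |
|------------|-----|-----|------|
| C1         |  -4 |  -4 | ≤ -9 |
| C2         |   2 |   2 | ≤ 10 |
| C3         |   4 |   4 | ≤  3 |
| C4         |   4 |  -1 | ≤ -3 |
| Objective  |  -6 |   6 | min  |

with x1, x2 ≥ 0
C3 requires 4x1 + 4x2 ≤ 3, while C1 (-4x1 - 4x2 ≤ -9) is equivalent to 4x1 + 4x2 ≥ 9. Together they would need 9 ≤ 4x1 + 4x2 ≤ 3, which is impossible since 9 > 3. No point satisfies all constraints.

The feasible region is empty; the LP is infeasible.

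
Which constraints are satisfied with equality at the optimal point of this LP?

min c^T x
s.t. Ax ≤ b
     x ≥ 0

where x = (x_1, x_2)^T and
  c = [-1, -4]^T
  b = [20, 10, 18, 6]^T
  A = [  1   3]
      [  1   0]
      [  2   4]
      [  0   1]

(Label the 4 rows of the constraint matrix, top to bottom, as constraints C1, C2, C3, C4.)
Optimal: x_1 = 0, x_2 = 4.5
Binding: C3, x_1 ≥ 0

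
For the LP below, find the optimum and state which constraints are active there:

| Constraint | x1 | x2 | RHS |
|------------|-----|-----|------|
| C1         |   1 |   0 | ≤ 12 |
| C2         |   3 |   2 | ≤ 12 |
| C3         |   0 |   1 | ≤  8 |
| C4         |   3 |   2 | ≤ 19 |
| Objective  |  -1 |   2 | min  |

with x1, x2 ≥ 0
Optimal: x1 = 4, x2 = 0
Slack at optimum:
  C1: slack = 8
  C2: slack = 0 (binding)
  C3: slack = 8
  C4: slack = 7
  x1 ≥ 0: x1 = 4
  x2 ≥ 0: x2 = 0 (binding)
Binding constraints: C2, x2 ≥ 0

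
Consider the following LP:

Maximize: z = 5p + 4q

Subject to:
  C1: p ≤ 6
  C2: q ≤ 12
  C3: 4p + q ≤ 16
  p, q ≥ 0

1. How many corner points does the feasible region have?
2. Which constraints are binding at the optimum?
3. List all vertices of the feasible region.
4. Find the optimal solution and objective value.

1. 4
2. C2, C3
3. (0, 0), (4, 0), (1, 12), (0, 12)
4. p = 1, q = 12, z = 53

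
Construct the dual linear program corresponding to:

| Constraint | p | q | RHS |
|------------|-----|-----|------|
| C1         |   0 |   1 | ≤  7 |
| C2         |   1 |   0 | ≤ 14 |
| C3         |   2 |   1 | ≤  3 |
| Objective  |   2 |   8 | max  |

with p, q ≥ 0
Minimize: z = 7y1 + 14y2 + 3y3

Subject to:
  C1: -y2 - 2y3 ≤ -2
  C2: -y1 - y3 ≤ -8
  y1, y2, y3 ≥ 0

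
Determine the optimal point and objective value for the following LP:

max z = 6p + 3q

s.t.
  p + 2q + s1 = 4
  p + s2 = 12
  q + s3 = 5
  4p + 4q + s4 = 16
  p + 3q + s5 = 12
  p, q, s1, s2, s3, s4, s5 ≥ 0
Each vertex is the intersection of two constraint boundaries that also satisfies all remaining constraints:
  p = 0 and q = 0 → (0, 0)
  p + 2q = 4 and 4p + 4q = 16 → (4, 0)
  p + 2q = 4 and p = 0 → (0, 2)

Evaluating z = 6p + 3q at each vertex:
  (0, 0): z = 0
  (4, 0): z = 24
  (0, 2): z = 6

The maximum is at (4, 0) with z = 24.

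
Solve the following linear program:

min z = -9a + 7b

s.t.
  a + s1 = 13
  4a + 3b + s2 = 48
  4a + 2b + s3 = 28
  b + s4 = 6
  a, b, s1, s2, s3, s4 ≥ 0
a = 7, b = 0, z = -63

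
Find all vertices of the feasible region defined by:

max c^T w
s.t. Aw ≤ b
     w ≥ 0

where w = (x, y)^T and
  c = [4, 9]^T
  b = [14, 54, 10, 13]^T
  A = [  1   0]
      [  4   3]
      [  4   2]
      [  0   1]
Each vertex is the intersection of two constraint boundaries that also satisfies all remaining constraints:
  x = 0 and y = 0 → (0, 0)
  4x + 2y = 10 and y = 0 → (2.5, 0)
  4x + 2y = 10 and x = 0 → (0, 5)

Vertices: (0, 0), (2.5, 0), (0, 5)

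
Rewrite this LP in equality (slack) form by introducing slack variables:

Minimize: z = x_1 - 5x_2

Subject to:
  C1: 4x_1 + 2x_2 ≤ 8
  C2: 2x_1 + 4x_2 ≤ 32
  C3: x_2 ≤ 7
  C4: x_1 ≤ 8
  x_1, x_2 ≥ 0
min z = x_1 - 5x_2

s.t.
  4x_1 + 2x_2 + s1 = 8
  2x_1 + 4x_2 + s2 = 32
  x_2 + s3 = 7
  x_1 + s4 = 8
  x_1, x_2, s1, s2, s3, s4 ≥ 0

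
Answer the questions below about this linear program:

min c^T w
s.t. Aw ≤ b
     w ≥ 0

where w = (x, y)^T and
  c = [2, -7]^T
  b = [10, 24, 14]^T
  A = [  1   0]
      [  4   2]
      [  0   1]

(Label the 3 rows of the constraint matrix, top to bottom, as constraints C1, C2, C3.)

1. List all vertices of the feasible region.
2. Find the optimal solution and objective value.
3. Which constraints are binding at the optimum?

1. (0, 0), (6, 0), (0, 12)
2. x = 0, y = 12, z = -84
3. C2, x ≥ 0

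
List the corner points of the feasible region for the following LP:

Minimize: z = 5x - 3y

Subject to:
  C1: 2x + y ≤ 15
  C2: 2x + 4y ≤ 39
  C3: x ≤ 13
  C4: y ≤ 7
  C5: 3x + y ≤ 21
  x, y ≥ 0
Each vertex is the intersection of two constraint boundaries that also satisfies all remaining constraints:
  x = 0 and y = 0 → (0, 0)
  3x + y = 21 and y = 0 → (7, 0)
  2x + y = 15 and 3x + y = 21 → (6, 3)
  2x + y = 15 and y = 7 → (4, 7)
  y = 7 and x = 0 → (0, 7)

Vertices: (0, 0), (7, 0), (6, 3), (4, 7), (0, 7)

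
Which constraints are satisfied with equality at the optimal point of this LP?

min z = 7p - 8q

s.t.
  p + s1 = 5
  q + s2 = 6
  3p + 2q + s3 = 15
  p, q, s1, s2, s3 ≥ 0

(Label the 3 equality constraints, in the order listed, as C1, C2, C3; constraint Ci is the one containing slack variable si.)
Optimal: p = 0, q = 6
Slack at optimum:
  C1: slack = 5
  C2: slack = 0 (binding)
  C3: slack = 3
  p ≥ 0: p = 0 (binding)
  q ≥ 0: q = 6
Binding constraints: C2, p ≥ 0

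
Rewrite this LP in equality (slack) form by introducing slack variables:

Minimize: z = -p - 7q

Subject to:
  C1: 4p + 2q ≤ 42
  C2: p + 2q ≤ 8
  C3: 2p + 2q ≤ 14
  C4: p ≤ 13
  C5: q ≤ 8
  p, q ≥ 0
min z = -p - 7q

s.t.
  4p + 2q + s1 = 42
  p + 2q + s2 = 8
  2p + 2q + s3 = 14
  p + s4 = 13
  q + s5 = 8
  p, q, s1, s2, s3, s4, s5 ≥ 0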